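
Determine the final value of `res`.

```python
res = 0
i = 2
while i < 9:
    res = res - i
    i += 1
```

i=2: res = 0-2 = -2
i=3: res = (-2)-3 = -5
i=4: res = (-5)-4 = -9
i=5: res = (-9)-5 = -14
i=6: res = (-14)-6 = -20
i=7: res = (-20)-7 = -27
i=8: res = (-27)-8 = -35

-35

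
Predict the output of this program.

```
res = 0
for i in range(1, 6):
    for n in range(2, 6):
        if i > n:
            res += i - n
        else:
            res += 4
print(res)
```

66

i=1,n=2: not 1>2, res = 0+4 = 4
i=1,n=3: not 1>3, res = 4+4 = 8
i=1,n=4: not 1>4, res = 8+4 = 12
i=1,n=5: not 1>5, res = 12+4 = 16
i=2,n=2: not 2>2, res = 16+4 = 20
i=2,n=3: not 2>3, res = 20+4 = 24
i=2,n=4: not 2>4, res = 24+4 = 28
i=2,n=5: not 2>5, res = 28+4 = 32
i=3,n=2: 3>2, res = 32+1 = 33
i=3,n=3: not 3>3, res = 33+4 = 37
i=3,n=4: not 3>4, res = 37+4 = 41
i=3,n=5: not 3>5, res = 41+4 = 45
i=4,n=2: 4>2, res = 45+2 = 47
i=4,n=3: 4>3, res = 47+1 = 48
i=4,n=4: not 4>4, res = 48+4 = 52
i=4,n=5: not 4>5, res = 52+4 = 56
i=5,n=2: 5>2, res = 56+3 = 59
i=5,n=3: 5>3, res = 59+2 = 61
i=5,n=4: 5>4, res = 61+1 = 62
i=5,n=5: not 5>5, res = 62+4 = 66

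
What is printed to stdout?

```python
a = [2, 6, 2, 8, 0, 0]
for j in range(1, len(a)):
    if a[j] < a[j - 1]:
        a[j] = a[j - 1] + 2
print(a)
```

j=1: 6>=2, unchanged → [2, 6, 2, 8, 0, 0]
j=2: 2<6, a[2] = 6+2 = 8 → [2, 6, 8, 8, 0, 0]
j=3: 8>=8, unchanged → [2, 6, 8, 8, 0, 0]
j=4: 0<8, a[4] = 8+2 = 10 → [2, 6, 8, 8, 10, 0]
j=5: 0<10, a[5] = 10+2 = 12 → [2, 6, 8, 8, 10, 12]

[2, 6, 8, 8, 10, 12]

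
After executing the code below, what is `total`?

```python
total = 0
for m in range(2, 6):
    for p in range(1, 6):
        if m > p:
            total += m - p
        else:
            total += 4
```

60

m=2,p=1: 2>1, total = 0+1 = 1
m=2,p=2: not 2>2, total = 1+4 = 5
m=2,p=3: not 2>3, total = 5+4 = 9
m=2,p=4: not 2>4, total = 9+4 = 13
m=2,p=5: not 2>5, total = 13+4 = 17
m=3,p=1: 3>1, total = 17+2 = 19
m=3,p=2: 3>2, total = 19+1 = 20
m=3,p=3: not 3>3, total = 20+4 = 24
m=3,p=4: not 3>4, total = 24+4 = 28
m=3,p=5: not 3>5, total = 28+4 = 32
m=4,p=1: 4>1, total = 32+3 = 35
m=4,p=2: 4>2, total = 35+2 = 37
m=4,p=3: 4>3, total = 37+1 = 38
m=4,p=4: not 4>4, total = 38+4 = 42
m=4,p=5: not 4>5, total = 42+4 = 46
m=5,p=1: 5>1, total = 46+4 = 50
m=5,p=2: 5>2, total = 50+3 = 53
m=5,p=3: 5>3, total = 53+2 = 55
m=5,p=4: 5>4, total = 55+1 = 56
m=5,p=5: not 5>5, total = 56+4 = 60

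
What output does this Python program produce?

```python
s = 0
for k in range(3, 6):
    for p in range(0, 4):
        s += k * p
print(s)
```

k=3,p=0: s = 0+0 = 0
k=3,p=1: s = 0+3 = 3
k=3,p=2: s = 3+6 = 9
k=3,p=3: s = 9+9 = 18
k=4,p=0: s = 18+0 = 18
k=4,p=1: s = 18+4 = 22
k=4,p=2: s = 22+8 = 30
k=4,p=3: s = 30+12 = 42
k=5,p=0: s = 42+0 = 42
k=5,p=1: s = 42+5 = 47
k=5,p=2: s = 47+10 = 57
k=5,p=3: s = 57+15 = 72

72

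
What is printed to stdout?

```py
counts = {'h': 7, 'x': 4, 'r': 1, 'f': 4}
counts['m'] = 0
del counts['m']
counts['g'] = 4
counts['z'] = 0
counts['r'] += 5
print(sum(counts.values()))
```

counts['m'] = 0 → {'h': 7, 'x': 4, 'r': 1, 'f': 4, 'm': 0}
del 'm' → {'h': 7, 'x': 4, 'r': 1, 'f': 4}
counts['g'] = 4 → {'h': 7, 'x': 4, 'r': 1, 'f': 4, 'g': 4}
counts['z'] = 0 → {'h': 7, 'x': 4, 'r': 1, 'f': 4, 'g': 4, 'z': 0}
counts['r'] = 1+5 = 6 → {'h': 7, 'x': 4, 'r': 6, 'f': 4, 'g': 4, 'z': 0}
sum of values = 25

25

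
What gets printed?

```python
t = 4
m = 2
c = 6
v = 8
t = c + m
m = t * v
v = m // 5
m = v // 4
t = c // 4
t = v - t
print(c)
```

6

t = 6+2 = 8
m = 8*8 = 64
v = 64//5 = 12
m = 12//4 = 3
t = 6//4 = 1
t = 12-1 = 11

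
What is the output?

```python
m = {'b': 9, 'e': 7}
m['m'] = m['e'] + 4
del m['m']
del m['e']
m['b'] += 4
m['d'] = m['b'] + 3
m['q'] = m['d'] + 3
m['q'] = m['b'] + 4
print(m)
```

m['m'] = m['e']+4 = 11 → {'b': 9, 'e': 7, 'm': 11}
del 'm' → {'b': 9, 'e': 7}
del 'e' → {'b': 9}
m['b'] = 9+4 = 13 → {'b': 13}
m['d'] = m['b']+3 = 16 → {'b': 13, 'd': 16}
m['q'] = m['d']+3 = 19 → {'b': 13, 'd': 16, 'q': 19}
m['q'] = m['b']+4 = 17 → {'b': 13, 'd': 16, 'q': 17}

{'b': 13, 'd': 16, 'q': 17}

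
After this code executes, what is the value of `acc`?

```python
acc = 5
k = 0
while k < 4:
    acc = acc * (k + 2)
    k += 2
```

40

k=0: acc = 5*2 = 10
k=2: acc = 10*4 = 40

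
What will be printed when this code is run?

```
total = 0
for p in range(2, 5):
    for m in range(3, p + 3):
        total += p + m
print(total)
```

p=2,m=3: total = 0+5 = 5
p=2,m=4: total = 5+6 = 11
p=3,m=3: total = 11+6 = 17
p=3,m=4: total = 17+7 = 24
p=3,m=5: total = 24+8 = 32
p=4,m=3: total = 32+7 = 39
p=4,m=4: total = 39+8 = 47
p=4,m=5: total = 47+9 = 56
p=4,m=6: total = 56+10 = 66

66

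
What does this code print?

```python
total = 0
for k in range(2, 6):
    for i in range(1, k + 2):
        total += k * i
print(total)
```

k=2,i=1: total = 0+2 = 2
k=2,i=2: total = 2+4 = 6
k=2,i=3: total = 6+6 = 12
k=3,i=1: total = 12+3 = 15
k=3,i=2: total = 15+6 = 21
k=3,i=3: total = 21+9 = 30
k=3,i=4: total = 30+12 = 42
k=4,i=1: total = 42+4 = 46
k=4,i=2: total = 46+8 = 54
k=4,i=3: total = 54+12 = 66
k=4,i=4: total = 66+16 = 82
k=4,i=5: total = 82+20 = 102
k=5,i=1: total = 102+5 = 107
k=5,i=2: total = 107+10 = 117
k=5,i=3: total = 117+15 = 132
k=5,i=4: total = 132+20 = 152
k=5,i=5: total = 152+25 = 177
k=5,i=6: total = 177+30 = 207

207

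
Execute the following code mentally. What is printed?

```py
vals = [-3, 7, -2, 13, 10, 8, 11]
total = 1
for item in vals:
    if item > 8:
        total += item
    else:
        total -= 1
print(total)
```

item=-3: not >8, total = 1-1 = 0
item=7: not >8, total = 0-1 = -1
item=-2: not >8, total = (-1)-1 = -2
item=13: >8, total = (-2)+13 = 11
item=10: >8, total = 11+10 = 21
item=8: not >8, total = 21-1 = 20
item=11: >8, total = 20+11 = 31

31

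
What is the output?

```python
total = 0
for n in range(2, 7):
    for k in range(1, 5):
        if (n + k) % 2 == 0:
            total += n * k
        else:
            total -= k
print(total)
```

80

n=2,k=1: odd sum, total = 0-1 = -1
n=2,k=2: even sum, total = (-1)+4 = 3
n=2,k=3: odd sum, total = 3-3 = 0
n=2,k=4: even sum, total = 0+8 = 8
n=3,k=1: even sum, total = 8+3 = 11
n=3,k=2: odd sum, total = 11-2 = 9
n=3,k=3: even sum, total = 9+9 = 18
n=3,k=4: odd sum, total = 18-4 = 14
n=4,k=1: odd sum, total = 14-1 = 13
n=4,k=2: even sum, total = 13+8 = 21
n=4,k=3: odd sum, total = 21-3 = 18
n=4,k=4: even sum, total = 18+16 = 34
n=5,k=1: even sum, total = 34+5 = 39
n=5,k=2: odd sum, total = 39-2 = 37
n=5,k=3: even sum, total = 37+15 = 52
n=5,k=4: odd sum, total = 52-4 = 48
n=6,k=1: odd sum, total = 48-1 = 47
n=6,k=2: even sum, total = 47+12 = 59
n=6,k=3: odd sum, total = 59-3 = 56
n=6,k=4: even sum, total = 56+24 = 80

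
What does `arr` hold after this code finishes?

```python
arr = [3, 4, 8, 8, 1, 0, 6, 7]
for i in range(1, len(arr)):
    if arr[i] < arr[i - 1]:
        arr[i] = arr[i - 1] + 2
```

[3, 4, 8, 8, 10, 12, 14, 16]

i=1: 4>=3, unchanged → [3, 4, 8, 8, 1, 0, 6, 7]
i=2: 8>=4, unchanged → [3, 4, 8, 8, 1, 0, 6, 7]
i=3: 8>=8, unchanged → [3, 4, 8, 8, 1, 0, 6, 7]
i=4: 1<8, arr[4] = 8+2 = 10 → [3, 4, 8, 8, 10, 0, 6, 7]
i=5: 0<10, arr[5] = 10+2 = 12 → [3, 4, 8, 8, 10, 12, 6, 7]
i=6: 6<12, arr[6] = 12+2 = 14 → [3, 4, 8, 8, 10, 12, 14, 7]
i=7: 7<14, arr[7] = 14+2 = 16 → [3, 4, 8, 8, 10, 12, 14, 16]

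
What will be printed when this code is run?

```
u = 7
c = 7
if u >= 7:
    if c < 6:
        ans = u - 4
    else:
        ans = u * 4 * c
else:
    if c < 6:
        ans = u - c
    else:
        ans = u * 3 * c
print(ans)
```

196

u=7, c=7
u >= 7 is True; c < 6 is False
→ ans = u * 4 * c = 196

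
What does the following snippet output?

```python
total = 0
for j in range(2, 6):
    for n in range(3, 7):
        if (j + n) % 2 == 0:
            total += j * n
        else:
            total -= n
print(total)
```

j=2,n=3: odd sum, total = 0-3 = -3
j=2,n=4: even sum, total = (-3)+8 = 5
j=2,n=5: odd sum, total = 5-5 = 0
j=2,n=6: even sum, total = 0+12 = 12
j=3,n=3: even sum, total = 12+9 = 21
j=3,n=4: odd sum, total = 21-4 = 17
j=3,n=5: even sum, total = 17+15 = 32
j=3,n=6: odd sum, total = 32-6 = 26
j=4,n=3: odd sum, total = 26-3 = 23
j=4,n=4: even sum, total = 23+16 = 39
j=4,n=5: odd sum, total = 39-5 = 34
j=4,n=6: even sum, total = 34+24 = 58
j=5,n=3: even sum, total = 58+15 = 73
j=5,n=4: odd sum, total = 73-4 = 69
j=5,n=5: even sum, total = 69+25 = 94
j=5,n=6: odd sum, total = 94-6 = 88

88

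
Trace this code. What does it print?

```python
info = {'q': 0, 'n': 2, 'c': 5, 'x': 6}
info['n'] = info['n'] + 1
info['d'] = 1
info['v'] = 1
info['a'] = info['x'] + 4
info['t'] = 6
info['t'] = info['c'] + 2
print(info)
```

{'q': 0, 'n': 3, 'c': 5, 'x': 6, 'd': 1, 'v': 1, 'a': 10, 't': 7}

info['n'] = info['n']+1 = 3 → {'q': 0, 'n': 3, 'c': 5, 'x': 6}
info['d'] = 1 → {'q': 0, 'n': 3, 'c': 5, 'x': 6, 'd': 1}
info['v'] = 1 → {'q': 0, 'n': 3, 'c': 5, 'x': 6, 'd': 1, 'v': 1}
info['a'] = info['x']+4 = 10 → {'q': 0, 'n': 3, 'c': 5, 'x': 6, 'd': 1, 'v': 1, 'a': 10}
info['t'] = 6 → {'q': 0, 'n': 3, 'c': 5, 'x': 6, 'd': 1, 'v': 1, 'a': 10, 't': 6}
info['t'] = info['c']+2 = 7 → {'q': 0, 'n': 3, 'c': 5, 'x': 6, 'd': 1, 'v': 1, 'a': 10, 't': 7}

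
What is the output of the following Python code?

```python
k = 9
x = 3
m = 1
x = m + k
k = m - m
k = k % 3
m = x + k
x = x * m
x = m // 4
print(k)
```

0

x = 1+9 = 10
k = 1-1 = 0
k = 0%3 = 0
m = 10+0 = 10
x = 10*10 = 100
x = 10//4 = 2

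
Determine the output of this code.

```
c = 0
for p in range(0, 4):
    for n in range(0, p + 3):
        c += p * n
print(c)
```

71

p=0,n=0: c = 0+0 = 0
p=0,n=1: c = 0+0 = 0
p=0,n=2: c = 0+0 = 0
p=1,n=0: c = 0+0 = 0
p=1,n=1: c = 0+1 = 1
p=1,n=2: c = 1+2 = 3
p=1,n=3: c = 3+3 = 6
p=2,n=0: c = 6+0 = 6
p=2,n=1: c = 6+2 = 8
p=2,n=2: c = 8+4 = 12
p=2,n=3: c = 12+6 = 18
p=2,n=4: c = 18+8 = 26
p=3,n=0: c = 26+0 = 26
p=3,n=1: c = 26+3 = 29
p=3,n=2: c = 29+6 = 35
p=3,n=3: c = 35+9 = 44
p=3,n=4: c = 44+12 = 56
p=3,n=5: c = 56+15 = 71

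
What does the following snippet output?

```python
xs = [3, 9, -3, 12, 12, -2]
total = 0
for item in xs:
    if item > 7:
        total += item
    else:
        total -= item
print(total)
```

item=3: not >7, total = 0-3 = -3
item=9: >7, total = (-3)+9 = 6
item=-3: not >7, total = 6-(-3) = 9
item=12: >7, total = 9+12 = 21
item=12: >7, total = 21+12 = 33
item=-2: not >7, total = 33-(-2) = 35

35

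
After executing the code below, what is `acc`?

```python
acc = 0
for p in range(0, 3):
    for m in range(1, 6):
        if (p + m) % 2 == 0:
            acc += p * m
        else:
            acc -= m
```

p=0,m=1: odd sum, acc = 0-1 = -1
p=0,m=2: even sum, acc = (-1)+0 = -1
p=0,m=3: odd sum, acc = (-1)-3 = -4
p=0,m=4: even sum, acc = (-4)+0 = -4
p=0,m=5: odd sum, acc = (-4)-5 = -9
p=1,m=1: even sum, acc = (-9)+1 = -8
p=1,m=2: odd sum, acc = (-8)-2 = -10
p=1,m=3: even sum, acc = (-10)+3 = -7
p=1,m=4: odd sum, acc = (-7)-4 = -11
p=1,m=5: even sum, acc = (-11)+5 = -6
p=2,m=1: odd sum, acc = (-6)-1 = -7
p=2,m=2: even sum, acc = (-7)+4 = -3
p=2,m=3: odd sum, acc = (-3)-3 = -6
p=2,m=4: even sum, acc = (-6)+8 = 2
p=2,m=5: odd sum, acc = 2-5 = -3

-3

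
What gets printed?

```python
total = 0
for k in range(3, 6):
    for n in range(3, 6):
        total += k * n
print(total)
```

k=3,n=3: total = 0+9 = 9
k=3,n=4: total = 9+12 = 21
k=3,n=5: total = 21+15 = 36
k=4,n=3: total = 36+12 = 48
k=4,n=4: total = 48+16 = 64
k=4,n=5: total = 64+20 = 84
k=5,n=3: total = 84+15 = 99
k=5,n=4: total = 99+20 = 119
k=5,n=5: total = 119+25 = 144

144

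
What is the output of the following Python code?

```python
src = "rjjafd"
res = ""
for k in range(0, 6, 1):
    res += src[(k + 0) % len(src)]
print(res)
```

rjjafd

k=0: add src[0]='r' → 'r'
k=1: add src[1]='j' → 'rj'
k=2: add src[2]='j' → 'rjj'
k=3: add src[3]='a' → 'rjja'
k=4: add src[4]='f' → 'rjjaf'
k=5: add src[5]='d' → 'rjjafd'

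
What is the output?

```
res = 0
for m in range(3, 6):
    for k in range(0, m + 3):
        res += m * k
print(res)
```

m=3,k=0: res = 0+0 = 0
m=3,k=1: res = 0+3 = 3
m=3,k=2: res = 3+6 = 9
m=3,k=3: res = 9+9 = 18
m=3,k=4: res = 18+12 = 30
m=3,k=5: res = 30+15 = 45
m=4,k=0: res = 45+0 = 45
m=4,k=1: res = 45+4 = 49
m=4,k=2: res = 49+8 = 57
m=4,k=3: res = 57+12 = 69
m=4,k=4: res = 69+16 = 85
m=4,k=5: res = 85+20 = 105
m=4,k=6: res = 105+24 = 129
m=5,k=0: res = 129+0 = 129
m=5,k=1: res = 129+5 = 134
m=5,k=2: res = 134+10 = 144
m=5,k=3: res = 144+15 = 159
m=5,k=4: res = 159+20 = 179
m=5,k=5: res = 179+25 = 204
m=5,k=6: res = 204+30 = 234
m=5,k=7: res = 234+35 = 269

269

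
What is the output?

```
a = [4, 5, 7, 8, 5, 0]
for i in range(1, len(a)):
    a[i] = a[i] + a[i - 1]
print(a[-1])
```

i=1: a[1] = 5+4 = 9 → [4, 9, 7, 8, 5, 0]
i=2: a[2] = 7+9 = 16 → [4, 9, 16, 8, 5, 0]
i=3: a[3] = 8+16 = 24 → [4, 9, 16, 24, 5, 0]
i=4: a[4] = 5+24 = 29 → [4, 9, 16, 24, 29, 0]
i=5: a[5] = 0+29 = 29 → [4, 9, 16, 24, 29, 29]

29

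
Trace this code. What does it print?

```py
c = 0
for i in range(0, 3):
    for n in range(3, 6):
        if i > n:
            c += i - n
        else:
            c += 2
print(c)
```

18

i=0,n=3: not 0>3, c = 0+2 = 2
i=0,n=4: not 0>4, c = 2+2 = 4
i=0,n=5: not 0>5, c = 4+2 = 6
i=1,n=3: not 1>3, c = 6+2 = 8
i=1,n=4: not 1>4, c = 8+2 = 10
i=1,n=5: not 1>5, c = 10+2 = 12
i=2,n=3: not 2>3, c = 12+2 = 14
i=2,n=4: not 2>4, c = 14+2 = 16
i=2,n=5: not 2>5, c = 16+2 = 18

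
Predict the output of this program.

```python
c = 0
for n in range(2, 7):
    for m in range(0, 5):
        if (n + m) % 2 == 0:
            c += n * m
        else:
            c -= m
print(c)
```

n=2,m=0: even sum, c = 0+0 = 0
n=2,m=1: odd sum, c = 0-1 = -1
n=2,m=2: even sum, c = (-1)+4 = 3
n=2,m=3: odd sum, c = 3-3 = 0
n=2,m=4: even sum, c = 0+8 = 8
n=3,m=0: odd sum, c = 8-0 = 8
n=3,m=1: even sum, c = 8+3 = 11
n=3,m=2: odd sum, c = 11-2 = 9
n=3,m=3: even sum, c = 9+9 = 18
n=3,m=4: odd sum, c = 18-4 = 14
n=4,m=0: even sum, c = 14+0 = 14
n=4,m=1: odd sum, c = 14-1 = 13
n=4,m=2: even sum, c = 13+8 = 21
n=4,m=3: odd sum, c = 21-3 = 18
n=4,m=4: even sum, c = 18+16 = 34
n=5,m=0: odd sum, c = 34-0 = 34
n=5,m=1: even sum, c = 34+5 = 39
n=5,m=2: odd sum, c = 39-2 = 37
n=5,m=3: even sum, c = 37+15 = 52
n=5,m=4: odd sum, c = 52-4 = 48
n=6,m=0: even sum, c = 48+0 = 48
n=6,m=1: odd sum, c = 48-1 = 47
n=6,m=2: even sum, c = 47+12 = 59
n=6,m=3: odd sum, c = 59-3 = 56
n=6,m=4: even sum, c = 56+24 = 80

80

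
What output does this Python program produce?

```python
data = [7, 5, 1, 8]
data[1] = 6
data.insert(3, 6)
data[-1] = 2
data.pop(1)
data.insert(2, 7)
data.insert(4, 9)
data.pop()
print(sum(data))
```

30

data[1] = 6 → [7, 6, 1, 8]
insert 6 at 3 → [7, 6, 1, 6, 8]
data[-1] = 2 → [7, 6, 1, 6, 2]
pop(1) removes 6 → [7, 1, 6, 2]
insert 7 at 2 → [7, 1, 7, 6, 2]
insert 9 at 4 → [7, 1, 7, 6, 9, 2]
pop() removes 2 → [7, 1, 7, 6, 9]
sum = 30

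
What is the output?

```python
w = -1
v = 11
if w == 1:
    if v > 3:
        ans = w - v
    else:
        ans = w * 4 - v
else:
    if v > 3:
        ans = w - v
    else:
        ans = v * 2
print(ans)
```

-12

w=-1, v=11
w == 1 is False; v > 3 is True
→ ans = w - v = -12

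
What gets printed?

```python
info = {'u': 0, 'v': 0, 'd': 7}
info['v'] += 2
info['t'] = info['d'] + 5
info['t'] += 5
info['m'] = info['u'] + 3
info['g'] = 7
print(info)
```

{'u': 0, 'v': 2, 'd': 7, 't': 17, 'm': 3, 'g': 7}

info['v'] = 0+2 = 2 → {'u': 0, 'v': 2, 'd': 7}
info['t'] = info['d']+5 = 12 → {'u': 0, 'v': 2, 'd': 7, 't': 12}
info['t'] = 12+5 = 17 → {'u': 0, 'v': 2, 'd': 7, 't': 17}
info['m'] = info['u']+3 = 3 → {'u': 0, 'v': 2, 'd': 7, 't': 17, 'm': 3}
info['g'] = 7 → {'u': 0, 'v': 2, 'd': 7, 't': 17, 'm': 3, 'g': 7}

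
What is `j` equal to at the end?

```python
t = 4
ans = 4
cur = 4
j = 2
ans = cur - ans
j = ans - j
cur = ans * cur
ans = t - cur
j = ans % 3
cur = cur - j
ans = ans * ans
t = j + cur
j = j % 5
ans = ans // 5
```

1

ans = 4-4 = 0
j = 0-2 = -2
cur = 0*4 = 0
ans = 4-0 = 4
j = 4%3 = 1
cur = 0-1 = -1
ans = 4*4 = 16
t = 1+(-1) = 0
j = 1%5 = 1
ans = 16//5 = 3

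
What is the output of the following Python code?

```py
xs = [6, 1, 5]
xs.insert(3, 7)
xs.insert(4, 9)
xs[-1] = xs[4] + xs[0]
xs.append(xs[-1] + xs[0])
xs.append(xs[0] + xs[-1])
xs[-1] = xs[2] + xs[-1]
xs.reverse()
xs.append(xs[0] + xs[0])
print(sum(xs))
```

151

insert 7 at 3 → [6, 1, 5, 7]
insert 9 at 4 → [6, 1, 5, 7, 9]
xs[-1] = xs[4]+xs[0] = 9+6 = 15 → [6, 1, 5, 7, 15]
append xs[-1]+xs[0] = 15+6 = 21 → [6, 1, 5, 7, 15, 21]
append xs[0]+xs[-1] = 6+21 = 27 → [6, 1, 5, 7, 15, 21, 27]
xs[-1] = xs[2]+xs[-1] = 5+27 = 32 → [6, 1, 5, 7, 15, 21, 32]
reverse → [32, 21, 15, 7, 5, 1, 6]
append xs[0]+xs[0] = 32+32 = 64 → [32, 21, 15, 7, 5, 1, 6, 64]
sum = 151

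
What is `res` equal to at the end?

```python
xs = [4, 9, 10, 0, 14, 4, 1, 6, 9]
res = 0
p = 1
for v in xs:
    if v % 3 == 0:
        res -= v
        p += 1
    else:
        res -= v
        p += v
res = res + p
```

-19

v=4: not %3==0, res = 0-4 = -4; p=5
v=9: %3==0, res = (-4)-9 = -13; p=6
v=10: not %3==0, res = (-13)-10 = -23; p=16
v=0: %3==0, res = (-23)-0 = -23; p=17
v=14: not %3==0, res = (-23)-14 = -37; p=31
v=4: not %3==0, res = (-37)-4 = -41; p=35
v=1: not %3==0, res = (-41)-1 = -42; p=36
v=6: %3==0, res = (-42)-6 = -48; p=37
v=9: %3==0, res = (-48)-9 = -57; p=38
res+p = (-57)+38 = -19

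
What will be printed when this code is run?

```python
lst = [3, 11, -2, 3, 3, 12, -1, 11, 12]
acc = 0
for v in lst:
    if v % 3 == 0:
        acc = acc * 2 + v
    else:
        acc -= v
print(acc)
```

-44

v=3: %3==0, acc = 0*2+3 = 3
v=11: not %3==0, acc = 3-11 = -8
v=-2: not %3==0, acc = (-8)-(-2) = -6
v=3: %3==0, acc = (-6)*2+3 = -9
v=3: %3==0, acc = (-9)*2+3 = -15
v=12: %3==0, acc = (-15)*2+12 = -18
v=-1: not %3==0, acc = (-18)-(-1) = -17
v=11: not %3==0, acc = (-17)-11 = -28
v=12: %3==0, acc = (-28)*2+12 = -44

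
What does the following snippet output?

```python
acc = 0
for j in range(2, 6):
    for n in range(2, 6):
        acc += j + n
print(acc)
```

j=2,n=2: acc = 0+4 = 4
j=2,n=3: acc = 4+5 = 9
j=2,n=4: acc = 9+6 = 15
j=2,n=5: acc = 15+7 = 22
j=3,n=2: acc = 22+5 = 27
j=3,n=3: acc = 27+6 = 33
j=3,n=4: acc = 33+7 = 40
j=3,n=5: acc = 40+8 = 48
j=4,n=2: acc = 48+6 = 54
j=4,n=3: acc = 54+7 = 61
j=4,n=4: acc = 61+8 = 69
j=4,n=5: acc = 69+9 = 78
j=5,n=2: acc = 78+7 = 85
j=5,n=3: acc = 85+8 = 93
j=5,n=4: acc = 93+9 = 102
j=5,n=5: acc = 102+10 = 112

112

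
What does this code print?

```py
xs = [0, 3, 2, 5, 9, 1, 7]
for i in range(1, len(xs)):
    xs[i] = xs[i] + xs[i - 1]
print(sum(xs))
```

i=1: xs[1] = 3+0 = 3 → [0, 3, 2, 5, 9, 1, 7]
i=2: xs[2] = 2+3 = 5 → [0, 3, 5, 5, 9, 1, 7]
i=3: xs[3] = 5+5 = 10 → [0, 3, 5, 10, 9, 1, 7]
i=4: xs[4] = 9+10 = 19 → [0, 3, 5, 10, 19, 1, 7]
i=5: xs[5] = 1+19 = 20 → [0, 3, 5, 10, 19, 20, 7]
i=6: xs[6] = 7+20 = 27 → [0, 3, 5, 10, 19, 20, 27]
sum = 84

84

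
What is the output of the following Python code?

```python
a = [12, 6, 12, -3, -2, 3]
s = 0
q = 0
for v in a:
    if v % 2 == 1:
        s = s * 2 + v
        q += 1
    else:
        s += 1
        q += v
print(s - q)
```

-19

v=12: not odd, s = 0+1 = 1; q=12
v=6: not odd, s = 1+1 = 2; q=18
v=12: not odd, s = 2+1 = 3; q=30
v=-3: odd, s = 3*2+(-3) = 3; q=31
v=-2: not odd, s = 3+1 = 4; q=29
v=3: odd, s = 4*2+3 = 11; q=30
s-q = 11-30 = -19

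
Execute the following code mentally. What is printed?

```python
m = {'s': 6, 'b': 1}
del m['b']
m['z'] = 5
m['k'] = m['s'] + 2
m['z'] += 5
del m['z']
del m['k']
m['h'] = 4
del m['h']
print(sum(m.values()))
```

6

del 'b' → {'s': 6}
m['z'] = 5 → {'s': 6, 'z': 5}
m['k'] = m['s']+2 = 8 → {'s': 6, 'z': 5, 'k': 8}
m['z'] = 5+5 = 10 → {'s': 6, 'z': 10, 'k': 8}
del 'z' → {'s': 6, 'k': 8}
del 'k' → {'s': 6}
m['h'] = 4 → {'s': 6, 'h': 4}
del 'h' → {'s': 6}
sum of values = 6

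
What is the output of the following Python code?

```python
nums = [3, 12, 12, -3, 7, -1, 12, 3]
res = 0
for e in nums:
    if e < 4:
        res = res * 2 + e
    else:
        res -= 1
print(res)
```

-9

e=3: <4, res = 0*2+3 = 3
e=12: not <4, res = 3-1 = 2
e=12: not <4, res = 2-1 = 1
e=-3: <4, res = 1*2+(-3) = -1
e=7: not <4, res = (-1)-1 = -2
e=-1: <4, res = (-2)*2+(-1) = -5
e=12: not <4, res = (-5)-1 = -6
e=3: <4, res = (-6)*2+3 = -9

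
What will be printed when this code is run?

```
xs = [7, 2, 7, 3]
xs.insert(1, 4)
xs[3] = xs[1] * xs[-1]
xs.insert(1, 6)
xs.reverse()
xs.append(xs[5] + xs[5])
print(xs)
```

insert 4 at 1 → [7, 4, 2, 7, 3]
xs[3] = xs[1]*xs[-1] = 4*3 = 12 → [7, 4, 2, 12, 3]
insert 6 at 1 → [7, 6, 4, 2, 12, 3]
reverse → [3, 12, 2, 4, 6, 7]
append xs[5]+xs[5] = 7+7 = 14 → [3, 12, 2, 4, 6, 7, 14]

[3, 12, 2, 4, 6, 7, 14]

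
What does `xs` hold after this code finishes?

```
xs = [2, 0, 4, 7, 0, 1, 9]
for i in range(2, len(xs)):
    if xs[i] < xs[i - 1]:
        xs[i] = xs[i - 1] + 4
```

[2, 0, 4, 7, 11, 15, 19]

i=2: 4>=0, unchanged → [2, 0, 4, 7, 0, 1, 9]
i=3: 7>=4, unchanged → [2, 0, 4, 7, 0, 1, 9]
i=4: 0<7, xs[4] = 7+4 = 11 → [2, 0, 4, 7, 11, 1, 9]
i=5: 1<11, xs[5] = 11+4 = 15 → [2, 0, 4, 7, 11, 15, 9]
i=6: 9<15, xs[6] = 15+4 = 19 → [2, 0, 4, 7, 11, 15, 19]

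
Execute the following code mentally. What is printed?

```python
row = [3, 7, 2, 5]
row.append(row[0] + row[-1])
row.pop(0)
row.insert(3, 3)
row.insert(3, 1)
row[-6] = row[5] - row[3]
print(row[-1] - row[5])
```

append row[0]+row[-1] = 3+5 = 8 → [3, 7, 2, 5, 8]
pop(0) removes 3 → [7, 2, 5, 8]
insert 3 at 3 → [7, 2, 5, 3, 8]
insert 1 at 3 → [7, 2, 5, 1, 3, 8]
row[-6] = row[5]-row[3] = 8-1 = 7 → [7, 2, 5, 1, 3, 8]
row[-1]-row[5] = 8-8 = 0

0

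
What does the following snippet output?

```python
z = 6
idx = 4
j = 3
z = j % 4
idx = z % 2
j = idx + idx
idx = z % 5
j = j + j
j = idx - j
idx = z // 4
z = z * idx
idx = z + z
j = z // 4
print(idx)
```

z = 3%4 = 3
idx = 3%2 = 1
j = 1+1 = 2
idx = 3%5 = 3
j = 2+2 = 4
j = 3-4 = -1
idx = 3//4 = 0
z = 3*0 = 0
idx = 0+0 = 0
j = 0//4 = 0

0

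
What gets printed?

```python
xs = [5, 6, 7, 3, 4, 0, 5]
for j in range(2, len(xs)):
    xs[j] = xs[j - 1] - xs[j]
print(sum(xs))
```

j=2: xs[2] = 6-7 = -1 → [5, 6, -1, 3, 4, 0, 5]
j=3: xs[3] = (-1)-3 = -4 → [5, 6, -1, -4, 4, 0, 5]
j=4: xs[4] = (-4)-4 = -8 → [5, 6, -1, -4, -8, 0, 5]
j=5: xs[5] = (-8)-0 = -8 → [5, 6, -1, -4, -8, -8, 5]
j=6: xs[6] = (-8)-5 = -13 → [5, 6, -1, -4, -8, -8, -13]
sum = -23

-23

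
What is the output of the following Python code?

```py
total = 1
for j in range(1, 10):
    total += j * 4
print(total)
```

181

j=1: total = 1+1*4 = 5
j=2: total = 5+2*4 = 13
j=3: total = 13+3*4 = 25
j=4: total = 25+4*4 = 41
j=5: total = 41+5*4 = 61
j=6: total = 61+6*4 = 85
j=7: total = 85+7*4 = 113
j=8: total = 113+8*4 = 145
j=9: total = 145+9*4 = 181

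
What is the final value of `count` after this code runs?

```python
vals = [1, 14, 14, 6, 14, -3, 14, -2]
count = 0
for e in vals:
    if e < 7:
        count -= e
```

e=1: <7, count = 0-1 = -1
e=14: not <7
e=14: not <7
e=6: <7, count = (-1)-6 = -7
e=14: not <7
e=-3: <7, count = (-7)-(-3) = -4
e=14: not <7
e=-2: <7, count = (-4)-(-2) = -2

-2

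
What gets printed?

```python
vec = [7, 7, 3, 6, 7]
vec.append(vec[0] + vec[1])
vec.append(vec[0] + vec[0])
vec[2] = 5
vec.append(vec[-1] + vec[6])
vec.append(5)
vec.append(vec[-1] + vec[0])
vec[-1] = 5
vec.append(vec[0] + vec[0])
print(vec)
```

append vec[0]+vec[1] = 7+7 = 14 → [7, 7, 3, 6, 7, 14]
append vec[0]+vec[0] = 7+7 = 14 → [7, 7, 3, 6, 7, 14, 14]
vec[2] = 5 → [7, 7, 5, 6, 7, 14, 14]
append vec[-1]+vec[6] = 14+14 = 28 → [7, 7, 5, 6, 7, 14, 14, 28]
append 5 → [7, 7, 5, 6, 7, 14, 14, 28, 5]
append vec[-1]+vec[0] = 5+7 = 12 → [7, 7, 5, 6, 7, 14, 14, 28, 5, 12]
vec[-1] = 5 → [7, 7, 5, 6, 7, 14, 14, 28, 5, 5]
append vec[0]+vec[0] = 7+7 = 14 → [7, 7, 5, 6, 7, 14, 14, 28, 5, 5, 14]

[7, 7, 5, 6, 7, 14, 14, 28, 5, 5, 14]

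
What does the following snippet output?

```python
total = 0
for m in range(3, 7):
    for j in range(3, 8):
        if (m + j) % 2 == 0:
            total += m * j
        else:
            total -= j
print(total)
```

m=3,j=3: even sum, total = 0+9 = 9
m=3,j=4: odd sum, total = 9-4 = 5
m=3,j=5: even sum, total = 5+15 = 20
m=3,j=6: odd sum, total = 20-6 = 14
m=3,j=7: even sum, total = 14+21 = 35
m=4,j=3: odd sum, total = 35-3 = 32
m=4,j=4: even sum, total = 32+16 = 48
m=4,j=5: odd sum, total = 48-5 = 43
m=4,j=6: even sum, total = 43+24 = 67
m=4,j=7: odd sum, total = 67-7 = 60
m=5,j=3: even sum, total = 60+15 = 75
m=5,j=4: odd sum, total = 75-4 = 71
m=5,j=5: even sum, total = 71+25 = 96
m=5,j=6: odd sum, total = 96-6 = 90
m=5,j=7: even sum, total = 90+35 = 125
m=6,j=3: odd sum, total = 125-3 = 122
m=6,j=4: even sum, total = 122+24 = 146
m=6,j=5: odd sum, total = 146-5 = 141
m=6,j=6: even sum, total = 141+36 = 177
m=6,j=7: odd sum, total = 177-7 = 170

170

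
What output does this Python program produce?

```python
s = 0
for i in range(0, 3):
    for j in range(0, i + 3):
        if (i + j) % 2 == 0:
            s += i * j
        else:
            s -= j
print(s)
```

i=0,j=0: even sum, s = 0+0 = 0
i=0,j=1: odd sum, s = 0-1 = -1
i=0,j=2: even sum, s = (-1)+0 = -1
i=1,j=0: odd sum, s = (-1)-0 = -1
i=1,j=1: even sum, s = (-1)+1 = 0
i=1,j=2: odd sum, s = 0-2 = -2
i=1,j=3: even sum, s = (-2)+3 = 1
i=2,j=0: even sum, s = 1+0 = 1
i=2,j=1: odd sum, s = 1-1 = 0
i=2,j=2: even sum, s = 0+4 = 4
i=2,j=3: odd sum, s = 4-3 = 1
i=2,j=4: even sum, s = 1+8 = 9

9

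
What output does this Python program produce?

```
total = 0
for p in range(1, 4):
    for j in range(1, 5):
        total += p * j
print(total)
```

60

p=1,j=1: total = 0+1 = 1
p=1,j=2: total = 1+2 = 3
p=1,j=3: total = 3+3 = 6
p=1,j=4: total = 6+4 = 10
p=2,j=1: total = 10+2 = 12
p=2,j=2: total = 12+4 = 16
p=2,j=3: total = 16+6 = 22
p=2,j=4: total = 22+8 = 30
p=3,j=1: total = 30+3 = 33
p=3,j=2: total = 33+6 = 39
p=3,j=3: total = 39+9 = 48
p=3,j=4: total = 48+12 = 60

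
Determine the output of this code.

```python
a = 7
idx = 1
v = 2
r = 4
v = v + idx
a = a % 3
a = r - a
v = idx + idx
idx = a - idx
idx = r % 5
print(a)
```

3

v = 2+1 = 3
a = 7%3 = 1
a = 4-1 = 3
v = 1+1 = 2
idx = 3-1 = 2
idx = 4%5 = 4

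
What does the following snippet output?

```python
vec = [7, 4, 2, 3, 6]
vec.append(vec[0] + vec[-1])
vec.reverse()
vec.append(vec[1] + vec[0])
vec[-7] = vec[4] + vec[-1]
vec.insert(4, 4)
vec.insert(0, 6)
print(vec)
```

append vec[0]+vec[-1] = 7+6 = 13 → [7, 4, 2, 3, 6, 13]
reverse → [13, 6, 3, 2, 4, 7]
append vec[1]+vec[0] = 6+13 = 19 → [13, 6, 3, 2, 4, 7, 19]
vec[-7] = vec[4]+vec[-1] = 4+19 = 23 → [23, 6, 3, 2, 4, 7, 19]
insert 4 at 4 → [23, 6, 3, 2, 4, 4, 7, 19]
insert 6 at 0 → [6, 23, 6, 3, 2, 4, 4, 7, 19]

[6, 23, 6, 3, 2, 4, 4, 7, 19]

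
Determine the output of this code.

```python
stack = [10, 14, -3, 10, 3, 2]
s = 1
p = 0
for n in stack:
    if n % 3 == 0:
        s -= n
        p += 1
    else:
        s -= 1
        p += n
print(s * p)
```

-114

n=10: not %3==0, s = 1-1 = 0; p=10
n=14: not %3==0, s = 0-1 = -1; p=24
n=-3: %3==0, s = (-1)-(-3) = 2; p=25
n=10: not %3==0, s = 2-1 = 1; p=35
n=3: %3==0, s = 1-3 = -2; p=36
n=2: not %3==0, s = (-2)-1 = -3; p=38
s*p = (-3)*38 = -114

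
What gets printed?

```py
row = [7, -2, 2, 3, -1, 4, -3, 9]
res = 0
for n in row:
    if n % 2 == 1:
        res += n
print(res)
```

n=7: odd, res = 0+7 = 7
n=-2: not odd
n=2: not odd
n=3: odd, res = 7+3 = 10
n=-1: odd, res = 10+(-1) = 9
n=4: not odd
n=-3: odd, res = 9+(-3) = 6
n=9: odd, res = 6+9 = 15

15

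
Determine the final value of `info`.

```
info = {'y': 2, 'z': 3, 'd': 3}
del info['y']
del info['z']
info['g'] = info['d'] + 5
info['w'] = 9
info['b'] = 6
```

del 'y' → {'z': 3, 'd': 3}
del 'z' → {'d': 3}
info['g'] = info['d']+5 = 8 → {'d': 3, 'g': 8}
info['w'] = 9 → {'d': 3, 'g': 8, 'w': 9}
info['b'] = 6 → {'d': 3, 'g': 8, 'w': 9, 'b': 6}

{'d': 3, 'g': 8, 'w': 9, 'b': 6}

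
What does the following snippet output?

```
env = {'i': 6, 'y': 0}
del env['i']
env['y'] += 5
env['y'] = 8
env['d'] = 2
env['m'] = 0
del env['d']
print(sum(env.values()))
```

del 'i' → {'y': 0}
env['y'] = 0+5 = 5 → {'y': 5}
env['y'] = 8 → {'y': 8}
env['d'] = 2 → {'y': 8, 'd': 2}
env['m'] = 0 → {'y': 8, 'd': 2, 'm': 0}
del 'd' → {'y': 8, 'm': 0}
sum of values = 8

8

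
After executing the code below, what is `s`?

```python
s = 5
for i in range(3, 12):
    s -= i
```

i=3: s = 5-3 = 2
i=4: s = 2-4 = -2
i=5: s = (-2)-5 = -7
i=6: s = (-7)-6 = -13
i=7: s = (-13)-7 = -20
i=8: s = (-20)-8 = -28
i=9: s = (-28)-9 = -37
i=10: s = (-37)-10 = -47
i=11: s = (-47)-11 = -58

-58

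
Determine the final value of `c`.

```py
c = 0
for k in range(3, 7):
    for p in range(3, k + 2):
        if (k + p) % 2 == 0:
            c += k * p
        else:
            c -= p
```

88

k=3,p=3: even sum, c = 0+9 = 9
k=3,p=4: odd sum, c = 9-4 = 5
k=4,p=3: odd sum, c = 5-3 = 2
k=4,p=4: even sum, c = 2+16 = 18
k=4,p=5: odd sum, c = 18-5 = 13
k=5,p=3: even sum, c = 13+15 = 28
k=5,p=4: odd sum, c = 28-4 = 24
k=5,p=5: even sum, c = 24+25 = 49
k=5,p=6: odd sum, c = 49-6 = 43
k=6,p=3: odd sum, c = 43-3 = 40
k=6,p=4: even sum, c = 40+24 = 64
k=6,p=5: odd sum, c = 64-5 = 59
k=6,p=6: even sum, c = 59+36 = 95
k=6,p=7: odd sum, c = 95-7 = 88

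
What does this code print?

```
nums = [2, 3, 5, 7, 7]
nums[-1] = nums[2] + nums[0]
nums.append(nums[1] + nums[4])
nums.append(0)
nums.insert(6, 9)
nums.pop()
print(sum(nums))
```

43

nums[-1] = nums[2]+nums[0] = 5+2 = 7 → [2, 3, 5, 7, 7]
append nums[1]+nums[4] = 3+7 = 10 → [2, 3, 5, 7, 7, 10]
append 0 → [2, 3, 5, 7, 7, 10, 0]
insert 9 at 6 → [2, 3, 5, 7, 7, 10, 9, 0]
pop() removes 0 → [2, 3, 5, 7, 7, 10, 9]
sum = 43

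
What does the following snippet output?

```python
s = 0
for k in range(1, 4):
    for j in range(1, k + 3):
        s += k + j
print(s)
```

57

k=1,j=1: s = 0+2 = 2
k=1,j=2: s = 2+3 = 5
k=1,j=3: s = 5+4 = 9
k=2,j=1: s = 9+3 = 12
k=2,j=2: s = 12+4 = 16
k=2,j=3: s = 16+5 = 21
k=2,j=4: s = 21+6 = 27
k=3,j=1: s = 27+4 = 31
k=3,j=2: s = 31+5 = 36
k=3,j=3: s = 36+6 = 42
k=3,j=4: s = 42+7 = 49
k=3,j=5: s = 49+8 = 57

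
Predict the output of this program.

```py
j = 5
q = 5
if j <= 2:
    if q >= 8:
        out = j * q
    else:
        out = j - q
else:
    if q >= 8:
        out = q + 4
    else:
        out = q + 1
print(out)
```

j=5, q=5
j <= 2 is False; q >= 8 is False
→ out = q + 1 = 6

6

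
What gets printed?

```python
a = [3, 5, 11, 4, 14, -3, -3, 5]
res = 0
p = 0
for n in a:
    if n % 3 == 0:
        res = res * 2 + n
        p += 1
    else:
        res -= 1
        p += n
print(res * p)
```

n=3: %3==0, res = 0*2+3 = 3; p=1
n=5: not %3==0, res = 3-1 = 2; p=6
n=11: not %3==0, res = 2-1 = 1; p=17
n=4: not %3==0, res = 1-1 = 0; p=21
n=14: not %3==0, res = 0-1 = -1; p=35
n=-3: %3==0, res = (-1)*2+(-3) = -5; p=36
n=-3: %3==0, res = (-5)*2+(-3) = -13; p=37
n=5: not %3==0, res = (-13)-1 = -14; p=42
res*p = (-14)*42 = -588

-588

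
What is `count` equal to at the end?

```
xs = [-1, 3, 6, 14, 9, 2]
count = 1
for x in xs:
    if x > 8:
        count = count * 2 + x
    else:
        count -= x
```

x=-1: not >8, count = 1-(-1) = 2
x=3: not >8, count = 2-3 = -1
x=6: not >8, count = (-1)-6 = -7
x=14: >8, count = (-7)*2+14 = 0
x=9: >8, count = 0*2+9 = 9
x=2: not >8, count = 9-2 = 7

7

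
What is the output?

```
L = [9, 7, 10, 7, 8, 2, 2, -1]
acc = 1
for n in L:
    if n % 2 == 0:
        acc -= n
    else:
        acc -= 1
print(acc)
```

-25

n=9: not even, acc = 1-1 = 0
n=7: not even, acc = 0-1 = -1
n=10: even, acc = (-1)-10 = -11
n=7: not even, acc = (-11)-1 = -12
n=8: even, acc = (-12)-8 = -20
n=2: even, acc = (-20)-2 = -22
n=2: even, acc = (-22)-2 = -24
n=-1: not even, acc = (-24)-1 = -25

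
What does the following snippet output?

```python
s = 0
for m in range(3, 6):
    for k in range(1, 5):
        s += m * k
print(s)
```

m=3,k=1: s = 0+3 = 3
m=3,k=2: s = 3+6 = 9
m=3,k=3: s = 9+9 = 18
m=3,k=4: s = 18+12 = 30
m=4,k=1: s = 30+4 = 34
m=4,k=2: s = 34+8 = 42
m=4,k=3: s = 42+12 = 54
m=4,k=4: s = 54+16 = 70
m=5,k=1: s = 70+5 = 75
m=5,k=2: s = 75+10 = 85
m=5,k=3: s = 85+15 = 100
m=5,k=4: s = 100+20 = 120

120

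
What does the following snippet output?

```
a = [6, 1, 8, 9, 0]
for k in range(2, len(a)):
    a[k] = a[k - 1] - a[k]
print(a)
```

k=2: a[2] = 1-8 = -7 → [6, 1, -7, 9, 0]
k=3: a[3] = (-7)-9 = -16 → [6, 1, -7, -16, 0]
k=4: a[4] = (-16)-0 = -16 → [6, 1, -7, -16, -16]

[6, 1, -7, -16, -16]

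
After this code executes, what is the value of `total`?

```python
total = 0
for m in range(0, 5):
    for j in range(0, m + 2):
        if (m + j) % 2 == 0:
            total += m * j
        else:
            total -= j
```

19

m=0,j=0: even sum, total = 0+0 = 0
m=0,j=1: odd sum, total = 0-1 = -1
m=1,j=0: odd sum, total = (-1)-0 = -1
m=1,j=1: even sum, total = (-1)+1 = 0
m=1,j=2: odd sum, total = 0-2 = -2
m=2,j=0: even sum, total = (-2)+0 = -2
m=2,j=1: odd sum, total = (-2)-1 = -3
m=2,j=2: even sum, total = (-3)+4 = 1
m=2,j=3: odd sum, total = 1-3 = -2
m=3,j=0: odd sum, total = (-2)-0 = -2
m=3,j=1: even sum, total = (-2)+3 = 1
m=3,j=2: odd sum, total = 1-2 = -1
m=3,j=3: even sum, total = (-1)+9 = 8
m=3,j=4: odd sum, total = 8-4 = 4
m=4,j=0: even sum, total = 4+0 = 4
m=4,j=1: odd sum, total = 4-1 = 3
m=4,j=2: even sum, total = 3+8 = 11
m=4,j=3: odd sum, total = 11-3 = 8
m=4,j=4: even sum, total = 8+16 = 24
m=4,j=5: odd sum, total = 24-5 = 19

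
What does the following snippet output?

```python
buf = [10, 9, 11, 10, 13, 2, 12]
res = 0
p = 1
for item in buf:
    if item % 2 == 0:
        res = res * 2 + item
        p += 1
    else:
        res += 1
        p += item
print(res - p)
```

item=10: even, res = 0*2+10 = 10; p=2
item=9: not even, res = 10+1 = 11; p=11
item=11: not even, res = 11+1 = 12; p=22
item=10: even, res = 12*2+10 = 34; p=23
item=13: not even, res = 34+1 = 35; p=36
item=2: even, res = 35*2+2 = 72; p=37
item=12: even, res = 72*2+12 = 156; p=38
res-p = 156-38 = 118

118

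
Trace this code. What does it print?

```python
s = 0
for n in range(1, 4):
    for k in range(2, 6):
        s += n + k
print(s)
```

66

n=1,k=2: s = 0+3 = 3
n=1,k=3: s = 3+4 = 7
n=1,k=4: s = 7+5 = 12
n=1,k=5: s = 12+6 = 18
n=2,k=2: s = 18+4 = 22
n=2,k=3: s = 22+5 = 27
n=2,k=4: s = 27+6 = 33
n=2,k=5: s = 33+7 = 40
n=3,k=2: s = 40+5 = 45
n=3,k=3: s = 45+6 = 51
n=3,k=4: s = 51+7 = 58
n=3,k=5: s = 58+8 = 66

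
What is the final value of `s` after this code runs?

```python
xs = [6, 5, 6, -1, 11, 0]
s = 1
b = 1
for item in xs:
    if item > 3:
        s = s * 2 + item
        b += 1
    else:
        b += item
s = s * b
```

item=6: >3, s = 1*2+6 = 8; b=2
item=5: >3, s = 8*2+5 = 21; b=3
item=6: >3, s = 21*2+6 = 48; b=4
item=-1: not >3; b=3
item=11: >3, s = 48*2+11 = 107; b=4
item=0: not >3; b=4
s*b = 107*4 = 428

428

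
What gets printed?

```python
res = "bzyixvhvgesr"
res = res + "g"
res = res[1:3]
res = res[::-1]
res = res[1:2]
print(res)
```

z

+ 'g' → 'bzyixvhvgesrg'
slice [1:3] → 'zy'
reverse → 'yz'
slice [1:2] → 'z'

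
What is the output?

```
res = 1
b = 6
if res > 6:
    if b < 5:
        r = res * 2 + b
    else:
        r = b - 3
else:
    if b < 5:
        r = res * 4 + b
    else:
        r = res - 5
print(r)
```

res=1, b=6
res > 6 is False; b < 5 is False
→ r = res - 5 = -4

-4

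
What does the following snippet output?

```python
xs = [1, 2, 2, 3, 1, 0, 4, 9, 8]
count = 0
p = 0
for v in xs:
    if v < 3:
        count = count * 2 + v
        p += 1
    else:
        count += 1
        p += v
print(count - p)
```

v=1: <3, count = 0*2+1 = 1; p=1
v=2: <3, count = 1*2+2 = 4; p=2
v=2: <3, count = 4*2+2 = 10; p=3
v=3: not <3, count = 10+1 = 11; p=6
v=1: <3, count = 11*2+1 = 23; p=7
v=0: <3, count = 23*2+0 = 46; p=8
v=4: not <3, count = 46+1 = 47; p=12
v=9: not <3, count = 47+1 = 48; p=21
v=8: not <3, count = 48+1 = 49; p=29
count-p = 49-29 = 20

20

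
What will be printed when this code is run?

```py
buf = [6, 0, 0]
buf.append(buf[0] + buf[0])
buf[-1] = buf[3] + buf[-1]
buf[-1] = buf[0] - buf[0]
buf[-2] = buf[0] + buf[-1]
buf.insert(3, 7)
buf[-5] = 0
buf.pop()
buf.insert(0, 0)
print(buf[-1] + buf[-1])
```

14

append buf[0]+buf[0] = 6+6 = 12 → [6, 0, 0, 12]
buf[-1] = buf[3]+buf[-1] = 12+12 = 24 → [6, 0, 0, 24]
buf[-1] = buf[0]-buf[0] = 6-6 = 0 → [6, 0, 0, 0]
buf[-2] = buf[0]+buf[-1] = 6+0 = 6 → [6, 0, 6, 0]
insert 7 at 3 → [6, 0, 6, 7, 0]
buf[-5] = 0 → [0, 0, 6, 7, 0]
pop() removes 0 → [0, 0, 6, 7]
insert 0 at 0 → [0, 0, 0, 6, 7]
buf[-1]+buf[-1] = 7+7 = 14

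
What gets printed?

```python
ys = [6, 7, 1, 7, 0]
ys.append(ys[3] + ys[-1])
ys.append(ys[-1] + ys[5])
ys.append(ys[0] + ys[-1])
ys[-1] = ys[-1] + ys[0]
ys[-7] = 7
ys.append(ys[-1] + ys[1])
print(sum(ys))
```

101

append ys[3]+ys[-1] = 7+0 = 7 → [6, 7, 1, 7, 0, 7]
append ys[-1]+ys[5] = 7+7 = 14 → [6, 7, 1, 7, 0, 7, 14]
append ys[0]+ys[-1] = 6+14 = 20 → [6, 7, 1, 7, 0, 7, 14, 20]
ys[-1] = ys[-1]+ys[0] = 20+6 = 26 → [6, 7, 1, 7, 0, 7, 14, 26]
ys[-7] = 7 → [6, 7, 1, 7, 0, 7, 14, 26]
append ys[-1]+ys[1] = 26+7 = 33 → [6, 7, 1, 7, 0, 7, 14, 26, 33]
sum = 101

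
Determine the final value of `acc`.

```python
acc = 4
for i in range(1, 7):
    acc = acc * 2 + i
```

376

i=1: acc = 4*2+1 = 9
i=2: acc = 9*2+2 = 20
i=3: acc = 20*2+3 = 43
i=4: acc = 43*2+4 = 90
i=5: acc = 90*2+5 = 185
i=6: acc = 185*2+6 = 376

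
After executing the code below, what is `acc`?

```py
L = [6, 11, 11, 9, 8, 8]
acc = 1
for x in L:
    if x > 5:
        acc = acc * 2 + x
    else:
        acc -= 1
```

580

x=6: >5, acc = 1*2+6 = 8
x=11: >5, acc = 8*2+11 = 27
x=11: >5, acc = 27*2+11 = 65
x=9: >5, acc = 65*2+9 = 139
x=8: >5, acc = 139*2+8 = 286
x=8: >5, acc = 286*2+8 = 580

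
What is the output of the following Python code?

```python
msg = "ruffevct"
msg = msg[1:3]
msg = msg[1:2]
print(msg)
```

slice [1:3] → 'uf'
slice [1:2] → 'f'

f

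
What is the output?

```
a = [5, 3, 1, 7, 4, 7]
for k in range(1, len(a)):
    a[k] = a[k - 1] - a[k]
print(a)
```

k=1: a[1] = 5-3 = 2 → [5, 2, 1, 7, 4, 7]
k=2: a[2] = 2-1 = 1 → [5, 2, 1, 7, 4, 7]
k=3: a[3] = 1-7 = -6 → [5, 2, 1, -6, 4, 7]
k=4: a[4] = (-6)-4 = -10 → [5, 2, 1, -6, -10, 7]
k=5: a[5] = (-10)-7 = -17 → [5, 2, 1, -6, -10, -17]

[5, 2, 1, -6, -10, -17]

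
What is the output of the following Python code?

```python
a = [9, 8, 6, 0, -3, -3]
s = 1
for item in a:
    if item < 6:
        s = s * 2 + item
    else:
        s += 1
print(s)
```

23

item=9: not <6, s = 1+1 = 2
item=8: not <6, s = 2+1 = 3
item=6: not <6, s = 3+1 = 4
item=0: <6, s = 4*2+0 = 8
item=-3: <6, s = 8*2+(-3) = 13
item=-3: <6, s = 13*2+(-3) = 23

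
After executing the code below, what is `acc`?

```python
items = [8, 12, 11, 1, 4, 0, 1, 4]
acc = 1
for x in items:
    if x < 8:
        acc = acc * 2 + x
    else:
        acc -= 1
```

-10

x=8: not <8, acc = 1-1 = 0
x=12: not <8, acc = 0-1 = -1
x=11: not <8, acc = (-1)-1 = -2
x=1: <8, acc = (-2)*2+1 = -3
x=4: <8, acc = (-3)*2+4 = -2
x=0: <8, acc = (-2)*2+0 = -4
x=1: <8, acc = (-4)*2+1 = -7
x=4: <8, acc = (-7)*2+4 = -10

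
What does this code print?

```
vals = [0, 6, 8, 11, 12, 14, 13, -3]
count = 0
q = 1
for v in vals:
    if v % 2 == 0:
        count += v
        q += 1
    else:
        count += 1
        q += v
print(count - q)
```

16

v=0: even, count = 0+0 = 0; q=2
v=6: even, count = 0+6 = 6; q=3
v=8: even, count = 6+8 = 14; q=4
v=11: not even, count = 14+1 = 15; q=15
v=12: even, count = 15+12 = 27; q=16
v=14: even, count = 27+14 = 41; q=17
v=13: not even, count = 41+1 = 42; q=30
v=-3: not even, count = 42+1 = 43; q=27
count-q = 43-27 = 16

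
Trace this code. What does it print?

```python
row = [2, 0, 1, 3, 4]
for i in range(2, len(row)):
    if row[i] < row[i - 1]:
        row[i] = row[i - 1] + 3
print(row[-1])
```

i=2: 1>=0, unchanged → [2, 0, 1, 3, 4]
i=3: 3>=1, unchanged → [2, 0, 1, 3, 4]
i=4: 4>=3, unchanged → [2, 0, 1, 3, 4]

4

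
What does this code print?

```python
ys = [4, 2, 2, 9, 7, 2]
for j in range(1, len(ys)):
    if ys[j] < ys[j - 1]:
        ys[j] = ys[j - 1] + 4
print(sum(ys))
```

j=1: 2<4, ys[1] = 4+4 = 8 → [4, 8, 2, 9, 7, 2]
j=2: 2<8, ys[2] = 8+4 = 12 → [4, 8, 12, 9, 7, 2]
j=3: 9<12, ys[3] = 12+4 = 16 → [4, 8, 12, 16, 7, 2]
j=4: 7<16, ys[4] = 16+4 = 20 → [4, 8, 12, 16, 20, 2]
j=5: 2<20, ys[5] = 20+4 = 24 → [4, 8, 12, 16, 20, 24]
sum = 84

84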